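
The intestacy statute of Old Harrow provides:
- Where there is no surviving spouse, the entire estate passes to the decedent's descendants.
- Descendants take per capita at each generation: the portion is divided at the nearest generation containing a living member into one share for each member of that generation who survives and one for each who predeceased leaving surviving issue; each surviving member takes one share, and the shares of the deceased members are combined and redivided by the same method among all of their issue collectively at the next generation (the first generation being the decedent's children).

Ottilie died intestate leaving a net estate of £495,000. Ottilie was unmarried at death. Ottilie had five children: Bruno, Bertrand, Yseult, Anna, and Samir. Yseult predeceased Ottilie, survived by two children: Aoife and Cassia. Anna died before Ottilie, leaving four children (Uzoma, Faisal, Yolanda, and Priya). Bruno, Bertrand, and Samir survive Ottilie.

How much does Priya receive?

The entire £495,000 passes to the descendants.
That amount (£495,000) is divided at the children's generation into 5 shares of £99,000. Bruno, Bertrand, and Samir each take £99,000. The 2 shares of the deceased (Yseult and Anna) are combined into a pool of £198,000.
That pool (£198,000) is divided at the grandchildren's generation equally among Aoife, Cassia, Uzoma, Faisal, Yolanda, and Priya: £33,000 each.

Priya receives £33,000.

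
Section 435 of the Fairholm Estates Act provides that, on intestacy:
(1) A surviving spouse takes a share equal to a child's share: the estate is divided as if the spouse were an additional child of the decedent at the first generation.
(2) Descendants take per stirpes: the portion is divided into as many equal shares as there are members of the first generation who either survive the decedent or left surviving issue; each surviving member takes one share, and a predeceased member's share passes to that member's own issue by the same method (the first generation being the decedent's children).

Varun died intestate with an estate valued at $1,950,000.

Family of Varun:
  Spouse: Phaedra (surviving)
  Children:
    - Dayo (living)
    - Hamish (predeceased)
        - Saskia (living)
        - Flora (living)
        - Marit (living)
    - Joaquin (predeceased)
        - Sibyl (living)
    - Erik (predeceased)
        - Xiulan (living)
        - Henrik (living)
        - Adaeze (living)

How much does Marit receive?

Marit receives $130,000.

The spouse counts as an additional share at the children's level, so there are 5 primary shares of $390,000. Phaedra takes one such share ($390,000).
The children's combined portion ($1,560,000) is divided into 4 shares of $390,000: Dayo takes $390,000; Hamish's $390,000 share passes to Hamish's issue; Joaquin's $390,000 share passes to Joaquin's issue; Erik's $390,000 share passes to Erik's issue.
Hamish's share ($390,000) is divided into 3 shares of $130,000: Saskia, Flora, and Marit each take $130,000.
Joaquin's share ($390,000) passes entirely to Sibyl.
Erik's share ($390,000) is divided into 3 shares of $130,000: Xiulan, Henrik, and Adaeze each take $130,000.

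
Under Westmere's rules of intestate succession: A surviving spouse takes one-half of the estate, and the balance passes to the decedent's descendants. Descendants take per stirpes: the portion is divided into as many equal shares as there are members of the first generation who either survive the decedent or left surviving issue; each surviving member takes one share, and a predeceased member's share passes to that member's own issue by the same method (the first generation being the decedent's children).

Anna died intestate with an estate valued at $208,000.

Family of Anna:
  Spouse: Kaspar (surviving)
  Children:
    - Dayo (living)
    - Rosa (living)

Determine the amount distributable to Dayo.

Kaspar takes one-half of $208,000 = $104,000. The remaining $104,000 passes to the descendants.
The descendants' portion ($104,000) is divided into 2 shares of $52,000: Dayo and Rosa each take $52,000.

Dayo receives $52,000.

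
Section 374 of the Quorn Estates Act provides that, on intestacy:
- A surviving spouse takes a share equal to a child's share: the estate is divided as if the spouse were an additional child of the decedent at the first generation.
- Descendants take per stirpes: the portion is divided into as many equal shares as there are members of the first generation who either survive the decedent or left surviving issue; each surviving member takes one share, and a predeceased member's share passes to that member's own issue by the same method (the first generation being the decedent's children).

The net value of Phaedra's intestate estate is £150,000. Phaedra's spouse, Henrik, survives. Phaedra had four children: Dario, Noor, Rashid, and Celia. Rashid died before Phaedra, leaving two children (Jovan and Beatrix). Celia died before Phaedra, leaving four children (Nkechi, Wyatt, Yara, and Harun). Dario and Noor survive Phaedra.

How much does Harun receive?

The spouse counts as an additional share at the children's level, so there are 5 primary shares of £30,000. Henrik takes one such share (£30,000).
The children's combined portion (£120,000) is divided into 4 shares of £30,000: Dario and Noor each take £30,000; Rashid's £30,000 share passes to Rashid's issue; Celia's £30,000 share passes to Celia's issue.
Rashid's share (£30,000) is divided into 2 shares of £15,000: Jovan and Beatrix each take £15,000.
Celia's share (£30,000) is divided into 4 shares of £7,500: Nkechi, Wyatt, Yara, and Harun each take £7,500.

Harun receives £7,500.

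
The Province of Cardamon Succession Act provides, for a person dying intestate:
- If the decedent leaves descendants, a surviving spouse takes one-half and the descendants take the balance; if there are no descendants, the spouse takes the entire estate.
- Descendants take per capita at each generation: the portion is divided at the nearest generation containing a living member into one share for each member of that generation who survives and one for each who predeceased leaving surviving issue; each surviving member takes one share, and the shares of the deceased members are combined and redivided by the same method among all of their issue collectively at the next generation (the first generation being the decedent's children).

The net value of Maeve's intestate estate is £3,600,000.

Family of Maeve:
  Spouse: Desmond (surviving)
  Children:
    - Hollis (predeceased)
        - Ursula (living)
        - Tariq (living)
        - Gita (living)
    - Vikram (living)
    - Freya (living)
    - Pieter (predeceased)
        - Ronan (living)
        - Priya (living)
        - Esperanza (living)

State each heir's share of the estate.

Desmond: £1,800,000; Ursula: £150,000; Tariq: £150,000; Gita: £150,000; Vikram: £450,000; Freya: £450,000; Ronan: £150,000; Priya: £150,000; Esperanza: £150,000

Desmond takes one-half of £3,600,000 = £1,800,000. The remaining £1,800,000 passes to the descendants.
The descendants' portion (£1,800,000) is divided at the children's generation into 4 shares of £450,000. Vikram and Freya each take £450,000. The 2 shares of the deceased (Hollis and Pieter) are combined into a pool of £900,000.
That pool (£900,000) is divided at the grandchildren's generation equally among Ursula, Tariq, Gita, Ronan, Priya, and Esperanza: £150,000 each.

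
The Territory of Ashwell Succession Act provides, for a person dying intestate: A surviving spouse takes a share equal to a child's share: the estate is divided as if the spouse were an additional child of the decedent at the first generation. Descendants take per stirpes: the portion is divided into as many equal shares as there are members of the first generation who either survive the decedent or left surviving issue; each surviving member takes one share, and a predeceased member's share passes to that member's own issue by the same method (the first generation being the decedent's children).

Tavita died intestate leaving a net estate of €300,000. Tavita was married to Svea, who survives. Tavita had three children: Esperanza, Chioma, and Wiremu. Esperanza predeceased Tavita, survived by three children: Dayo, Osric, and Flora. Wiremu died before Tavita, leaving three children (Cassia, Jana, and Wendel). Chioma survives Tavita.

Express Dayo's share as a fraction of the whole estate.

The spouse counts as an additional share at the children's level, so there are 4 primary shares of €75,000. Svea takes one such share (€75,000).
The children's combined portion (€225,000) is divided into 3 shares of €75,000: Chioma takes €75,000; Esperanza's €75,000 share passes to Esperanza's issue; Wiremu's €75,000 share passes to Wiremu's issue.
Esperanza's share (€75,000) is divided into 3 shares of €25,000: Dayo, Osric, and Flora each take €25,000.
Wiremu's share (€75,000) is divided into 3 shares of €25,000: Cassia, Jana, and Wendel each take €25,000.

Dayo receives 1/12 of the estate.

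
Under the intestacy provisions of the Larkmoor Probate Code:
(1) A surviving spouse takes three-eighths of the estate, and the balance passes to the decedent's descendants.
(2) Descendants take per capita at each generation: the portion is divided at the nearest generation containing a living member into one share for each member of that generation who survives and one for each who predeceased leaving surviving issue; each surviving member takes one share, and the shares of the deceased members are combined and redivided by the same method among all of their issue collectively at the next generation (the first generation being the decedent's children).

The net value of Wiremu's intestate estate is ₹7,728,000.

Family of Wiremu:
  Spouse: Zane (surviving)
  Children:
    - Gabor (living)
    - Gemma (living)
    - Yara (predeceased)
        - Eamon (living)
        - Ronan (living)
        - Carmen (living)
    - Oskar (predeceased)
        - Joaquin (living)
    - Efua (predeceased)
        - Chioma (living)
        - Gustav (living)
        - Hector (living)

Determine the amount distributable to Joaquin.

Zane takes three-eighths of ₹7,728,000 = ₹2,898,000. The remaining ₹4,830,000 passes to the descendants.
The descendants' portion (₹4,830,000) is divided at the children's generation into 5 shares of ₹966,000. Gabor and Gemma each take ₹966,000. The 3 shares of the deceased (Yara, Oskar, and Efua) are combined into a pool of ₹2,898,000.
That pool (₹2,898,000) is divided at the grandchildren's generation equally among Eamon, Ronan, Carmen, Joaquin, Chioma, Gustav, and Hector: ₹414,000 each.

Joaquin receives ₹414,000.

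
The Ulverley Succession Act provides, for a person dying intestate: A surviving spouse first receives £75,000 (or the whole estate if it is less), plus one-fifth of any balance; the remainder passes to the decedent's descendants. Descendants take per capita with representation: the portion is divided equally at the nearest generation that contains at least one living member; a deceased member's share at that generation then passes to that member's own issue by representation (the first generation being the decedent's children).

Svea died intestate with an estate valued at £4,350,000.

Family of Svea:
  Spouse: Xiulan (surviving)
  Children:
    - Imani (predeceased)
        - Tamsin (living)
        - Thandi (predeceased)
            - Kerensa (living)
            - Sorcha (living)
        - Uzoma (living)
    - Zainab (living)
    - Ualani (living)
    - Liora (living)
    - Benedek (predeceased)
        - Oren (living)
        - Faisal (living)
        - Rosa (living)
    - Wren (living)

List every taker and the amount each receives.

Xiulan first takes £75,000, leaving a balance of £4,275,000. Xiulan then takes one-fifth of the balance (£855,000), for a total of £930,000. The remaining £3,420,000 passes to the descendants.
The descendants' portion (£3,420,000) is divided into 6 shares of £570,000: Zainab, Ualani, Liora, and Wren each take £570,000; Imani's £570,000 share passes to Imani's issue; Benedek's £570,000 share passes to Benedek's issue.
Imani's share (£570,000) is divided into 3 shares of £190,000: Tamsin and Uzoma each take £190,000; Thandi's £190,000 share passes to Thandi's issue.
Thandi's share (£190,000) is divided into 2 shares of £95,000: Kerensa and Sorcha each take £95,000.
Benedek's share (£570,000) is divided into 3 shares of £190,000: Oren, Faisal, and Rosa each take £190,000.

Xiulan: £930,000; Tamsin: £190,000; Kerensa: £95,000; Sorcha: £95,000; Uzoma: £190,000; Zainab: £570,000; Ualani: £570,000; Liora: £570,000; Oren: £190,000; Faisal: £190,000; Rosa: £190,000; Wren: £570,000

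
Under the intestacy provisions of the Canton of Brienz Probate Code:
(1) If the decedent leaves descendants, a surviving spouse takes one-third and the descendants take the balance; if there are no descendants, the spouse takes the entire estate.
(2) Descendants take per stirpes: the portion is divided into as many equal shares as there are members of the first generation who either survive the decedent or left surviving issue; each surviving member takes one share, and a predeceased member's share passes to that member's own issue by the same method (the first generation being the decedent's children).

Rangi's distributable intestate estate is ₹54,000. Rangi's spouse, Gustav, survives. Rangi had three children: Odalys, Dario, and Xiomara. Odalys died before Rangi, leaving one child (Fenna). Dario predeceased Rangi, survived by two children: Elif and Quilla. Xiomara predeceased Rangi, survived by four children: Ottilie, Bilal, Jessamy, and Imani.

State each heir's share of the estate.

Gustav: ₹18,000; Fenna: ₹12,000; Elif: ₹6,000; Quilla: ₹6,000; Ottilie: ₹3,000; Bilal: ₹3,000; Jessamy: ₹3,000; Imani: ₹3,000

Gustav takes one-third of ₹54,000 = ₹18,000. The remaining ₹36,000 passes to the descendants.
The descendants' portion (₹36,000) is divided into 3 shares of ₹12,000: Odalys's ₹12,000 share passes to Odalys's issue; Dario's ₹12,000 share passes to Dario's issue; Xiomara's ₹12,000 share passes to Xiomara's issue.
Odalys's share (₹12,000) passes entirely to Fenna.
Dario's share (₹12,000) is divided into 2 shares of ₹6,000: Elif and Quilla each take ₹6,000.
Xiomara's share (₹12,000) is divided into 4 shares of ₹3,000: Ottilie, Bilal, Jessamy, and Imani each take ₹3,000.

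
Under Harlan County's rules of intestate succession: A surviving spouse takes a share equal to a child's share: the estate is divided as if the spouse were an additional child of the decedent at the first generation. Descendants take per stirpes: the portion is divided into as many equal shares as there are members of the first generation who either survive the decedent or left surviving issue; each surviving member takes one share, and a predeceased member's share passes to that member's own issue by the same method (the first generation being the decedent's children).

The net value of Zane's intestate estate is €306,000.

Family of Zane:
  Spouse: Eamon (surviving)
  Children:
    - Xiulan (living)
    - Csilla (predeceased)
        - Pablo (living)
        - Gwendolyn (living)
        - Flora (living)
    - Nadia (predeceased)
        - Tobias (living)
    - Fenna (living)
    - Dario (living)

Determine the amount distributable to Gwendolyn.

Gwendolyn receives €17,000.

The spouse counts as an additional share at the children's level, so there are 6 primary shares of €51,000. Eamon takes one such share (€51,000).
The children's combined portion (€255,000) is divided into 5 shares of €51,000: Xiulan, Fenna, and Dario each take €51,000; Csilla's €51,000 share passes to Csilla's issue; Nadia's €51,000 share passes to Nadia's issue.
Csilla's share (€51,000) is divided into 3 shares of €17,000: Pablo, Gwendolyn, and Flora each take €17,000.
Nadia's share (€51,000) passes entirely to Tobias.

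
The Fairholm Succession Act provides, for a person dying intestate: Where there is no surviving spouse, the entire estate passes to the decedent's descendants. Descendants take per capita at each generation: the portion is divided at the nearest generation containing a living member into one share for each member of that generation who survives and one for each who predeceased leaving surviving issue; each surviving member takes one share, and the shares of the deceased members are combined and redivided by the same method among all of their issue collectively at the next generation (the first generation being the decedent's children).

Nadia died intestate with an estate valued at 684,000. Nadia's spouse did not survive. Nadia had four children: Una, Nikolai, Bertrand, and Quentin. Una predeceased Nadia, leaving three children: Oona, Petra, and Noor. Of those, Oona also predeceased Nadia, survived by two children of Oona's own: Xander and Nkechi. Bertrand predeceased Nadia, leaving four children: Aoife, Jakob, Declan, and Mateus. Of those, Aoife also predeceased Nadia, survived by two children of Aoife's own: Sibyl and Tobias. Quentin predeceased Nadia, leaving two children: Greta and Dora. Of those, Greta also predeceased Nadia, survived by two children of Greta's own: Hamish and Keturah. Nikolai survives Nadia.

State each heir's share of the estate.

The entire 684,000 passes to the descendants.
That amount (684,000) is divided at the children's generation into 4 shares of 171,000. Nikolai takes 171,000. The 3 shares of the deceased (Una, Bertrand, and Quentin) are combined into a pool of 513,000.
That pool (513,000) is divided at the grandchildren's generation into 9 shares of 57,000. Petra, Noor, Jakob, Declan, Mateus, and Dora each take 57,000. The 3 shares of the deceased (Oona, Aoife, and Greta) are combined into a pool of 171,000.
That pool (171,000) is divided at the great-grandchildren's generation equally among Xander, Nkechi, Sibyl, Tobias, Hamish, and Keturah: 28,500 each.

Xander: 28,500; Nkechi: 28,500; Petra: 57,000; Noor: 57,000; Nikolai: 171,000; Sibyl: 28,500; Tobias: 28,500; Jakob: 57,000; Declan: 57,000; Mateus: 57,000; Hamish: 28,500; Keturah: 28,500; Dora: 57,000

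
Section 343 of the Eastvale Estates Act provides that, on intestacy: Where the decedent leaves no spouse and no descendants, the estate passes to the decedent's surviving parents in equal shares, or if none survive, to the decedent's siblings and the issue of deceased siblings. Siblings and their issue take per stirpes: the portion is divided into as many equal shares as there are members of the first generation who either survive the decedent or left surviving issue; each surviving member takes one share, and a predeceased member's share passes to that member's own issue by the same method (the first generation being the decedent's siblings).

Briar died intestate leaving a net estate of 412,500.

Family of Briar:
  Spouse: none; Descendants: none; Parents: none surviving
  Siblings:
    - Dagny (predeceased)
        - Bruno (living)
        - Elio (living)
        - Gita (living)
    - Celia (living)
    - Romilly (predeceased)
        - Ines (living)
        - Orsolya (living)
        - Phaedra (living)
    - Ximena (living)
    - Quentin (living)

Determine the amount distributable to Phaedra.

The entire 412,500 passes to the siblings and their issue.
That amount (412,500) is divided into 5 shares of 82,500: Celia, Ximena, and Quentin each take 82,500; Dagny's 82,500 share passes to Dagny's issue; Romilly's 82,500 share passes to Romilly's issue.
Dagny's share (82,500) is divided into 3 shares of 27,500: Bruno, Elio, and Gita each take 27,500.
Romilly's share (82,500) is divided into 3 shares of 27,500: Ines, Orsolya, and Phaedra each take 27,500.

Phaedra receives 27,500.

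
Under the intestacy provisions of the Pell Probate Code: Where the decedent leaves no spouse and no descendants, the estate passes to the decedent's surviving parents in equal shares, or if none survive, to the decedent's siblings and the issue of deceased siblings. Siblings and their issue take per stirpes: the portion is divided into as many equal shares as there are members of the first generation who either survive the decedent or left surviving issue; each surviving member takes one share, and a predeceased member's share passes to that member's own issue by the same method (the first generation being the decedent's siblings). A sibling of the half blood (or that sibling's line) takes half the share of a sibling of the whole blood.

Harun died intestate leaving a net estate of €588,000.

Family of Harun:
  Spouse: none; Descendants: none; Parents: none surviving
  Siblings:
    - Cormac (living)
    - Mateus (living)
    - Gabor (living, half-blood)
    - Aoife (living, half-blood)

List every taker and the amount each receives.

Cormac: €196,000; Mateus: €196,000; Gabor: €98,000; Aoife: €98,000

The entire €588,000 passes to the siblings and their issue.
Counting each half-blood sibling's line as half a unit, there are 3 units in €588,000, so one unit is €196,000. Whole-blood lines (Cormac and Mateus) take €196,000 each; half-blood lines (Gabor and Aoife) take €98,000 each.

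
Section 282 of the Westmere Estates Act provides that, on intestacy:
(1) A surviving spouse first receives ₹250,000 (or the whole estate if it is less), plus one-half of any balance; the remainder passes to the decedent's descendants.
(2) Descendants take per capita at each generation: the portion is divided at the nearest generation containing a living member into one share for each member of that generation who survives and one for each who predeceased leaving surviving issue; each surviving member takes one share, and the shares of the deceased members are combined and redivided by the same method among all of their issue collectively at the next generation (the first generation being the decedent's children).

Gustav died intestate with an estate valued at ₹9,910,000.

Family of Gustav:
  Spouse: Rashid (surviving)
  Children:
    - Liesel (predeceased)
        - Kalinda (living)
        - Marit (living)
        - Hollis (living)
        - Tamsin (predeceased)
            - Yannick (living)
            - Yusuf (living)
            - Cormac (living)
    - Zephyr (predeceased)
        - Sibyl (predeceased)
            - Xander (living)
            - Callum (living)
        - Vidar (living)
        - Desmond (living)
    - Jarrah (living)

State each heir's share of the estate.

Rashid first takes ₹250,000, leaving a balance of ₹9,660,000. Rashid then takes one-half of the balance (₹4,830,000), for a total of ₹5,080,000. The remaining ₹4,830,000 passes to the descendants.
The descendants' portion (₹4,830,000) is divided at the children's generation into 3 shares of ₹1,610,000. Jarrah takes ₹1,610,000. The 2 shares of the deceased (Liesel and Zephyr) are combined into a pool of ₹3,220,000.
That pool (₹3,220,000) is divided at the grandchildren's generation into 7 shares of ₹460,000. Kalinda, Marit, Hollis, Vidar, and Desmond each take ₹460,000. The 2 shares of the deceased (Tamsin and Sibyl) are combined into a pool of ₹920,000.
That pool (₹920,000) is divided at the great-grandchildren's generation equally among Yannick, Yusuf, Cormac, Xander, and Callum: ₹184,000 each.

Rashid: ₹5,080,000; Kalinda: ₹460,000; Marit: ₹460,000; Hollis: ₹460,000; Yannick: ₹184,000; Yusuf: ₹184,000; Cormac: ₹184,000; Xander: ₹184,000; Callum: ₹184,000; Vidar: ₹460,000; Desmond: ₹460,000; Jarrah: ₹1,610,000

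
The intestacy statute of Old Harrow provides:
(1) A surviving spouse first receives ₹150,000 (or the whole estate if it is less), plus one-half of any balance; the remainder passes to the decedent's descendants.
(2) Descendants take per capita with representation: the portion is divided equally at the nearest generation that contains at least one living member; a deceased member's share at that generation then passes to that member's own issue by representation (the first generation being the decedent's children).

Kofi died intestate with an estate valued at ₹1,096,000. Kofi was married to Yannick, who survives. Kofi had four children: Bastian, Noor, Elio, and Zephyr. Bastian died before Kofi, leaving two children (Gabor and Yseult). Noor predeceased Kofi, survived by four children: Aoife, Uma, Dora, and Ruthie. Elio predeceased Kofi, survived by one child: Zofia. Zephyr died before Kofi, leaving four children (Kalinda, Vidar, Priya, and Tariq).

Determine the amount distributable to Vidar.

Vidar receives ₹43,000.

Yannick first takes ₹150,000, leaving a balance of ₹946,000. Yannick then takes one-half of the balance (₹473,000), for a total of ₹623,000. The remaining ₹473,000 passes to the descendants.
No child survives, so the initial division is made at the grandchildren's generation.
The descendants' portion (₹473,000) is divided into 11 shares of ₹43,000: Gabor, Yseult, Aoife, Uma, Dora, Ruthie, Zofia, Kalinda, Vidar, Priya, and Tariq each take ₹43,000.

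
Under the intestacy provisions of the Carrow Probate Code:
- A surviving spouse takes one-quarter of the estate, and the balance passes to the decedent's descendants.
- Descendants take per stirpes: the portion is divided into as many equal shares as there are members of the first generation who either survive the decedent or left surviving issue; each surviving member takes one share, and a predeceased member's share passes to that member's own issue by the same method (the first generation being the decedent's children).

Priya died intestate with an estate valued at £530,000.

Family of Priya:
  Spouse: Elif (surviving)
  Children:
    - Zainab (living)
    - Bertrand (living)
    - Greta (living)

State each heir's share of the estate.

Elif: £132,500; Zainab: £132,500; Bertrand: £132,500; Greta: £132,500

Elif takes one-quarter of £530,000 = £132,500. The remaining £397,500 passes to the descendants.
The descendants' portion (£397,500) is divided into 3 shares of £132,500: Zainab, Bertrand, and Greta each take £132,500.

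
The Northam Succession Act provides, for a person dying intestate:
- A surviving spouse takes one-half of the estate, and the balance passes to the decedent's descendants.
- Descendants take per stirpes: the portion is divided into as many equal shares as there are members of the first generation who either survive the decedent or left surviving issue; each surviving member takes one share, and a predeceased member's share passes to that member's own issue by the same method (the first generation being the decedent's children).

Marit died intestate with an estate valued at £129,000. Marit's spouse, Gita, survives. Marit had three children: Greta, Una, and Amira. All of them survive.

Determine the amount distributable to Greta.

Greta receives £21,500.

Gita takes one-half of £129,000 = £64,500. The remaining £64,500 passes to the descendants.
The descendants' portion (£64,500) is divided into 3 shares of £21,500: Greta, Una, and Amira each take £21,500.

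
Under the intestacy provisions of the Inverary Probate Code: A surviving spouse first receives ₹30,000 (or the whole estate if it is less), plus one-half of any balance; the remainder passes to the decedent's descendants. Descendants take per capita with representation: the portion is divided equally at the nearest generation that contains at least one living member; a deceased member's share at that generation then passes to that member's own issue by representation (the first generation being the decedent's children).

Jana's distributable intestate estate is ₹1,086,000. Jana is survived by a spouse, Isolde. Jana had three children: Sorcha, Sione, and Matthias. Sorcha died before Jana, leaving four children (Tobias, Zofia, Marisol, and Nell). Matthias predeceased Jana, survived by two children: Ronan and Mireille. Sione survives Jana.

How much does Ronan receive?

Ronan receives ₹88,000.

Isolde first takes ₹30,000, leaving a balance of ₹1,056,000. Isolde then takes one-half of the balance (₹528,000), for a total of ₹558,000. The remaining ₹528,000 passes to the descendants.
The descendants' portion (₹528,000) is divided into 3 shares of ₹176,000: Sione takes ₹176,000; Sorcha's ₹176,000 share passes to Sorcha's issue; Matthias's ₹176,000 share passes to Matthias's issue.
Sorcha's share (₹176,000) is divided into 4 shares of ₹44,000: Tobias, Zofia, Marisol, and Nell each take ₹44,000.
Matthias's share (₹176,000) is divided into 2 shares of ₹88,000: Ronan and Mireille each take ₹88,000.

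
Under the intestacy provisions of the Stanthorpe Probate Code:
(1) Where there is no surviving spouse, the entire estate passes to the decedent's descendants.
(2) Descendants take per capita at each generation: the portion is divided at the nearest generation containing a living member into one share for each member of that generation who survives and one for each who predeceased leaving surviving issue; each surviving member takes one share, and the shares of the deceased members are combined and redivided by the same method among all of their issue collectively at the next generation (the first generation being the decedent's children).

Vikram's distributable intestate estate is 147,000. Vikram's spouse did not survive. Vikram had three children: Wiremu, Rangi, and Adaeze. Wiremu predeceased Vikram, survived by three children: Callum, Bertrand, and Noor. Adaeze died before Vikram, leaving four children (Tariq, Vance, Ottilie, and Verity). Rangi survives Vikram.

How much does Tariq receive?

Tariq receives 14,000.

The entire 147,000 passes to the descendants.
That amount (147,000) is divided at the children's generation into 3 shares of 49,000. Rangi takes 49,000. The 2 shares of the deceased (Wiremu and Adaeze) are combined into a pool of 98,000.
That pool (98,000) is divided at the grandchildren's generation equally among Callum, Bertrand, Noor, Tariq, Vance, Ottilie, and Verity: 14,000 each.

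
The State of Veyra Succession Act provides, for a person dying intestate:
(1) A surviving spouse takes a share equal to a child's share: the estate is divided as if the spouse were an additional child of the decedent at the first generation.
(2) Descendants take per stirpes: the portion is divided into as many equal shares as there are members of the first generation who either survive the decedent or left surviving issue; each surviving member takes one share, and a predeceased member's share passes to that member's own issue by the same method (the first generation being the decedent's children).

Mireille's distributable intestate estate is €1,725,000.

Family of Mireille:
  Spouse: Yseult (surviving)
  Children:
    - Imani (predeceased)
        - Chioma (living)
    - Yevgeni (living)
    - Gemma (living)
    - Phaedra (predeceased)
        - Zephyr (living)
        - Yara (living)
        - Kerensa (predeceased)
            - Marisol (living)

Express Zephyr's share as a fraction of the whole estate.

The spouse counts as an additional share at the children's level, so there are 5 primary shares of €345,000. Yseult takes one such share (€345,000).
The children's combined portion (€1,380,000) is divided into 4 shares of €345,000: Yevgeni and Gemma each take €345,000; Imani's €345,000 share passes to Imani's issue; Phaedra's €345,000 share passes to Phaedra's issue.
Imani's share (€345,000) passes entirely to Chioma.
Phaedra's share (€345,000) is divided into 3 shares of €115,000: Zephyr and Yara each take €115,000; Kerensa's €115,000 share passes to Kerensa's issue.
Kerensa's share (€115,000) passes entirely to Marisol.

Zephyr receives 1/15 of the estate.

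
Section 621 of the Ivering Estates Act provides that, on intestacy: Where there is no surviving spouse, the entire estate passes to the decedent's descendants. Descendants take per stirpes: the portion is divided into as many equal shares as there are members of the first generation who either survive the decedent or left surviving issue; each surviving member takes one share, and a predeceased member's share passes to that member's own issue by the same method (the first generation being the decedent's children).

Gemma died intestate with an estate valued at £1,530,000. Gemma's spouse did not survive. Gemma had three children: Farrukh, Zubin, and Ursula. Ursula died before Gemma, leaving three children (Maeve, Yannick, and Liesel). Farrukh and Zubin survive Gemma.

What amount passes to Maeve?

The entire £1,530,000 passes to the descendants.
That amount (£1,530,000) is divided into 3 shares of £510,000: Farrukh and Zubin each take £510,000; Ursula's £510,000 share passes to Ursula's issue.
Ursula's share (£510,000) is divided into 3 shares of £170,000: Maeve, Yannick, and Liesel each take £170,000.

Maeve receives £170,000.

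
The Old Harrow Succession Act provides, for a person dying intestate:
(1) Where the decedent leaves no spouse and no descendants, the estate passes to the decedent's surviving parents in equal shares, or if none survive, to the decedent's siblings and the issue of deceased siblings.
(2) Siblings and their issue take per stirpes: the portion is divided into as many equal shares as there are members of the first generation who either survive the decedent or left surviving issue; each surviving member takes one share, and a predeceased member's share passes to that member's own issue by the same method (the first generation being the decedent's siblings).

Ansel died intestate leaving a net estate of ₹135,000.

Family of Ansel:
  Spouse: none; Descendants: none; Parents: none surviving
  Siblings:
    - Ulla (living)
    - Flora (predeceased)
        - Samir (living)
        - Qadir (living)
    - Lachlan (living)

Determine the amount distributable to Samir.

The entire ₹135,000 passes to the siblings and their issue.
That amount (₹135,000) is divided into 3 shares of ₹45,000: Ulla and Lachlan each take ₹45,000; Flora's ₹45,000 share passes to Flora's issue.
Flora's share (₹45,000) is divided into 2 shares of ₹22,500: Samir and Qadir each take ₹22,500.

Samir receives ₹22,500.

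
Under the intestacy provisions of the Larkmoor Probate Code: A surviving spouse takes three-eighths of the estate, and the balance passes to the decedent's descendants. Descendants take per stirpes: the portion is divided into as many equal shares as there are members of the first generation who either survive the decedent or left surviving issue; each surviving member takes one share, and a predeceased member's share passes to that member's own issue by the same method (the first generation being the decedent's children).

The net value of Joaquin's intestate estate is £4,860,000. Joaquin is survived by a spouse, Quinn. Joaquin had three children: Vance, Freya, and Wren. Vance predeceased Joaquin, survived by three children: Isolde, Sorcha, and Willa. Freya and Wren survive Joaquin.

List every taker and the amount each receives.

Quinn takes three-eighths of £4,860,000 = £1,822,500. The remaining £3,037,500 passes to the descendants.
The descendants' portion (£3,037,500) is divided into 3 shares of £1,012,500: Freya and Wren each take £1,012,500; Vance's £1,012,500 share passes to Vance's issue.
Vance's share (£1,012,500) is divided into 3 shares of £337,500: Isolde, Sorcha, and Willa each take £337,500.

Quinn: £1,822,500; Isolde: £337,500; Sorcha: £337,500; Willa: £337,500; Freya: £1,012,500; Wren: £1,012,500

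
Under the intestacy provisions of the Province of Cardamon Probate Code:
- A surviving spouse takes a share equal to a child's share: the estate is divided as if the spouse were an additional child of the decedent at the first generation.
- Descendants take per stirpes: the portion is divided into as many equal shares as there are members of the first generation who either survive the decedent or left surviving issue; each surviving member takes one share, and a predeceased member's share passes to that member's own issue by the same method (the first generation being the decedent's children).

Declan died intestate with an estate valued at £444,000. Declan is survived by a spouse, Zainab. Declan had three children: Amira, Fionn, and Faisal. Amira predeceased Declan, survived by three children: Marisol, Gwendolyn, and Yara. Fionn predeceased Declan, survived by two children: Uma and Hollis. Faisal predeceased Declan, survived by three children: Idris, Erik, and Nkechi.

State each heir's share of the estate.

The spouse counts as an additional share at the children's level, so there are 4 primary shares of £111,000. Zainab takes one such share (£111,000).
The children's combined portion (£333,000) is divided into 3 shares of £111,000: Amira's £111,000 share passes to Amira's issue; Fionn's £111,000 share passes to Fionn's issue; Faisal's £111,000 share passes to Faisal's issue.
Amira's share (£111,000) is divided into 3 shares of £37,000: Marisol, Gwendolyn, and Yara each take £37,000.
Fionn's share (£111,000) is divided into 2 shares of £55,500: Uma and Hollis each take £55,500.
Faisal's share (£111,000) is divided into 3 shares of £37,000: Idris, Erik, and Nkechi each take £37,000.

Zainab: £111,000; Marisol: £37,000; Gwendolyn: £37,000; Yara: £37,000; Uma: £55,500; Hollis: £55,500; Idris: £37,000; Erik: £37,000; Nkechi: £37,000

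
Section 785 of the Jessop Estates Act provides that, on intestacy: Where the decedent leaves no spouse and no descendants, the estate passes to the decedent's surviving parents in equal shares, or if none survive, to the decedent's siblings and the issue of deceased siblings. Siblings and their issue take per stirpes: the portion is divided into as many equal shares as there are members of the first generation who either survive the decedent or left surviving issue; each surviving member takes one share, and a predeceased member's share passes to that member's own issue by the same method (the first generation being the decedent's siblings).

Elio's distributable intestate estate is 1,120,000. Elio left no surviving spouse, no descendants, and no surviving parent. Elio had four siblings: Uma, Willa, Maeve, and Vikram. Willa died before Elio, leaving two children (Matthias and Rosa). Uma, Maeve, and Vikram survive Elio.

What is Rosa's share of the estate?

Rosa receives 140,000.

The entire 1,120,000 passes to the siblings and their issue.
That amount (1,120,000) is divided into 4 shares of 280,000: Uma, Maeve, and Vikram each take 280,000; Willa's 280,000 share passes to Willa's issue.
Willa's share (280,000) is divided into 2 shares of 140,000: Matthias and Rosa each take 140,000.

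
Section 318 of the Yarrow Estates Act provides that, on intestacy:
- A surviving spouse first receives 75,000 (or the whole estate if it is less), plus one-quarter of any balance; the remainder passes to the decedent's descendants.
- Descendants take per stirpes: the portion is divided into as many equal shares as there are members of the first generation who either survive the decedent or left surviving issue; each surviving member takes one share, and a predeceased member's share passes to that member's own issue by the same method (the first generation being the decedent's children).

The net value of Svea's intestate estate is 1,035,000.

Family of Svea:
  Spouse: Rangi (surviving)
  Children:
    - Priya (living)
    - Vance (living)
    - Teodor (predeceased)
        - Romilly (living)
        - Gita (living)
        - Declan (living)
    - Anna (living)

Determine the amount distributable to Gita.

Gita receives 60,000.

Rangi first takes 75,000, leaving a balance of 960,000. Rangi then takes one-quarter of the balance (240,000), for a total of 315,000. The remaining 720,000 passes to the descendants.
The descendants' portion (720,000) is divided into 4 shares of 180,000: Priya, Vance, and Anna each take 180,000; Teodor's 180,000 share passes to Teodor's issue.
Teodor's share (180,000) is divided into 3 shares of 60,000: Romilly, Gita, and Declan each take 60,000.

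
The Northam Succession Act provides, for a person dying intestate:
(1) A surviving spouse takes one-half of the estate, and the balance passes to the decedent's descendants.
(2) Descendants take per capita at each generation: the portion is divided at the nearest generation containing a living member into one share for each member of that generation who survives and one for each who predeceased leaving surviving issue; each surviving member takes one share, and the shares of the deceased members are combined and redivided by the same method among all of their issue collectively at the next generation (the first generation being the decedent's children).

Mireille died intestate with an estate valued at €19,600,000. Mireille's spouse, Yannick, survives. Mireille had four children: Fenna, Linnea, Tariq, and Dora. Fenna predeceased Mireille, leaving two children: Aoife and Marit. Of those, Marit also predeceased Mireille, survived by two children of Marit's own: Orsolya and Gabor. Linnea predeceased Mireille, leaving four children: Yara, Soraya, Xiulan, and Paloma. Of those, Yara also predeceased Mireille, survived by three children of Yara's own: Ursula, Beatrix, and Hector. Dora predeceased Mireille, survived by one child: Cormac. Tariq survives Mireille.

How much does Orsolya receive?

Orsolya receives €420,000.

Yannick takes one-half of €19,600,000 = €9,800,000. The remaining €9,800,000 passes to the descendants.
The descendants' portion (€9,800,000) is divided at the children's generation into 4 shares of €2,450,000. Tariq takes €2,450,000. The 3 shares of the deceased (Fenna, Linnea, and Dora) are combined into a pool of €7,350,000.
That pool (€7,350,000) is divided at the grandchildren's generation into 7 shares of €1,050,000. Aoife, Soraya, Xiulan, Paloma, and Cormac each take €1,050,000. The 2 shares of the deceased (Marit and Yara) are combined into a pool of €2,100,000.
That pool (€2,100,000) is divided at the great-grandchildren's generation equally among Orsolya, Gabor, Ursula, Beatrix, and Hector: €420,000 each.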